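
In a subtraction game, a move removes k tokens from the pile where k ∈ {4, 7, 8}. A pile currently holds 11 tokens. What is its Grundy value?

2

Grundy values for subtraction set {4, 7, 8}:
g(0) = mex{} = 0
g(1) = mex{} = 0
g(2) = mex{} = 0
g(3) = mex{} = 0
g(4) = mex{0} = 1
g(5) = mex{0} = 1
g(6) = mex{0} = 1
g(7) = mex{0} = 1
g(8) = mex{0,1} = 2
g(9) = mex{0,1} = 2
g(10) = mex{0,1} = 2
g(11) = mex{0,1} = 2
So g(11) = 2.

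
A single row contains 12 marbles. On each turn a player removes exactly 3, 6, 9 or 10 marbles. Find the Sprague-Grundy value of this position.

Grundy values for subtraction set {3, 6, 9, 10}:
k:     0  1  2  3  4  5  6  7  8  9 10 11 12
g(k):  0  0  0  1  1  1  2  2  2  3  3  3  4
So g(12) = 4.

4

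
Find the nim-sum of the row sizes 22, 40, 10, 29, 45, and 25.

29

In binary:
  010110  (22)
  101000  (40)
  001010  (10)
  011101  (29)
  101101  (45)
  011001  (25)
  ------
  011101  (29)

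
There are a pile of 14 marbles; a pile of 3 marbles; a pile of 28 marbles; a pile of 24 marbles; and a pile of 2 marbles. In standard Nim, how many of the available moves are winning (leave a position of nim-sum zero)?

In binary:
  01110  (14)
  00011  (3)
  11100  (28)
  11000  (24)
  00010  (2)
  -----
  01011  (11)
The overall nim-sum is X = 11. A pile of size p has a winning move iff p XOR X < p (reduce it to p XOR X).
  14: 14 XOR 11 = 5 < 14 — winning move (to 5).
  3: 3 XOR 11 = 8 ≥ 3 — no move.
  28: 28 XOR 11 = 23 < 28 — winning move (to 23).
  24: 24 XOR 11 = 19 < 24 — winning move (to 19).
  2: 2 XOR 11 = 9 ≥ 2 — no move.
That gives 3 winning moves.

3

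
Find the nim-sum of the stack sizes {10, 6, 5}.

Nim-sum: 10 ^ 6 ^ 5 = 9.

9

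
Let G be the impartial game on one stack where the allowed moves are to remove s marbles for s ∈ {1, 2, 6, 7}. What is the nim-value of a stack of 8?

0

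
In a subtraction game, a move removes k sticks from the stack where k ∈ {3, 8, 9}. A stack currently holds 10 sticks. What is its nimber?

Compute g(0), g(1), … for moves {3, 8, 9}:
k:     0  1  2  3  4  5  6  7  8  9 10
g(k):  0  0  0  1  1  1  0  0  2  1  1
So g(10) = 1.

1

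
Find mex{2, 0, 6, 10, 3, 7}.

1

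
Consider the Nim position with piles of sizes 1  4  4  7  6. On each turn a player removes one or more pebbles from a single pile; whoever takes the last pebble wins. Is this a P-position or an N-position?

Compute the nim-sum pairwise:
1 ⊕ 4 = 5
5 ⊕ 4 = 1
1 ⊕ 7 = 6
6 ⊕ 6 = 0
The nim-sum is 0, so this is a P-position: the player to move is in a losing position under optimal play.

P-position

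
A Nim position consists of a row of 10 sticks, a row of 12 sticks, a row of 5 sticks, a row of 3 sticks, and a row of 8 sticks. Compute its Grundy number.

Write each in binary and XOR column by column:
  1010  (10)
  1100  (12)
  0101  (5)
  0011  (3)
  1000  (8)
  ----
  1000  (8)

8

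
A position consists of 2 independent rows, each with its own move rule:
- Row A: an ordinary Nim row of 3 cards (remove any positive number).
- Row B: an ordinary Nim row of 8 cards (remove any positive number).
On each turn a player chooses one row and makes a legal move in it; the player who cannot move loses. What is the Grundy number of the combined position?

11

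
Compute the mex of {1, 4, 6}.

0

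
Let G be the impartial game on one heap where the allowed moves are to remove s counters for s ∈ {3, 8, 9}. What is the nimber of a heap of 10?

1

Grundy values for subtraction set {3, 8, 9}:
g(0) = mex{} = 0
g(1) = mex{} = 0
g(2) = mex{} = 0
g(3) = mex{0} = 1
g(4) = mex{0} = 1
g(5) = mex{0} = 1
g(6) = mex{1} = 0
g(7) = mex{1} = 0
g(8) = mex{0,1} = 2
g(9) = mex{0} = 1
g(10) = mex{0} = 1
So g(10) = 1.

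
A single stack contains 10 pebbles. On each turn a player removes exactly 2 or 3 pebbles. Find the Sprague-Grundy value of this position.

Grundy values for subtraction set {2, 3}:
k:     0  1  2  3  4  5  6  7  8  9 10
g(k):  0  0  1  1  2  0  0  1  1  2  0
So g(10) = 0.

0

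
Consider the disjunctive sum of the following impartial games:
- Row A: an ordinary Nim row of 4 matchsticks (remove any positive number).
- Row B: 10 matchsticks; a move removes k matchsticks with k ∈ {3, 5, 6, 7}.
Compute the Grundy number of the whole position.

Row A is a plain Nim row of size 4, so its Grundy value is 4.
Grundy values for row B (subtraction set {3, 5, 6, 7}):
k:     0  1  2  3  4  5  6  7  8  9 10
g(k):  0  0  0  1  1  1  2  2  2  3  0
So g(10) = 0.
By the Sprague-Grundy theorem, the Grundy value of a sum of independent games is the XOR of the component values.
Combined value = 4 XOR 0 = 4.

4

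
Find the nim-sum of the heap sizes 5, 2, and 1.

In binary:
  101  (5)
  010  (2)
  001  (1)
  ---
  110  (6)

6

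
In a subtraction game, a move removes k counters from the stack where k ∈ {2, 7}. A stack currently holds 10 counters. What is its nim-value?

0

Build the Grundy sequence with g(k) = mex{g(k−s) : s ∈ {2, 7}, s ≤ k}:
k:     0  1  2  3  4  5  6  7  8  9 10
g(k):  0  0  1  1  0  0  1  1  2  0  0
So g(10) = 0.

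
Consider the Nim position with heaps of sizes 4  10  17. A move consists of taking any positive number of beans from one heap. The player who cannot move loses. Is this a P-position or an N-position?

In binary:
  00100  (4)
  01010  (10)
  10001  (17)
  -----
  11111  (31)
The nim-sum is 31 ≠ 0, so this is an N-position: the player to move can win.

N-position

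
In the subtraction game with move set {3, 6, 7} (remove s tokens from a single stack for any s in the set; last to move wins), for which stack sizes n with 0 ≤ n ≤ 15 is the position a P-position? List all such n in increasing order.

Compute g(0), g(1), … for moves {3, 6, 7}:
k:     0  1  2  3  4  5  6  7  8  9 10 11 12 13 14 15
g(k):  0  0  0  1  1  1  2  2  2  3  0  0  0  1  1  1
The P-positions (g = 0) in 0..15 are 0, 1, 2, 10, 11, 12.

0, 1, 2, 10, 11, 12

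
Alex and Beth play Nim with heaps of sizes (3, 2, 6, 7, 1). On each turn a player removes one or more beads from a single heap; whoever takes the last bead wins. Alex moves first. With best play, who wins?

Nim-sum: 3 ^ 2 ^ 6 ^ 7 ^ 1 = 1.
The nim-sum is 1 ≠ 0, so this is an N-position: the player to move can win; Alex has a winning move.

Alex wins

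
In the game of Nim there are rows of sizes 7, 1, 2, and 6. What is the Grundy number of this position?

2

Compute the nim-sum pairwise:
7 ⊕ 1 = 6
6 ⊕ 2 = 4
4 ⊕ 6 = 2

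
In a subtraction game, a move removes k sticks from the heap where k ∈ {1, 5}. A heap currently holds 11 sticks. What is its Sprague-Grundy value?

Grundy values for subtraction set {1, 5}:
k:     0  1  2  3  4  5  6  7  8  9 10 11
g(k):  0  1  0  1  0  1  0  1  0  1  0  1
So g(11) = 1.

1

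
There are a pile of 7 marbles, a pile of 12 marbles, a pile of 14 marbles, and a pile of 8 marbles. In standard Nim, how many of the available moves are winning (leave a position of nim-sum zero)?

Compute the nim-sum pairwise:
7 XOR 12 = 11
11 XOR 14 = 5
5 XOR 8 = 13
The overall nim-sum is X = 13. A pile of size p has a winning move iff p XOR X < p (reduce it to p XOR X).
  7: 7 XOR 13 = 10 ≥ 7 — no move.
  12: 12 XOR 13 = 1 < 12 — winning move (to 1).
  14: 14 XOR 13 = 3 < 14 — winning move (to 3).
  8: 8 XOR 13 = 5 < 8 — winning move (to 5).
That gives 3 winning moves.

3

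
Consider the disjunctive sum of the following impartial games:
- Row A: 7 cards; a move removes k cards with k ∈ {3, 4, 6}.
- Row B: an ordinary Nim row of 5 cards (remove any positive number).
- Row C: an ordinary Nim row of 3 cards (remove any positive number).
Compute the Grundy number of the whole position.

Build the Grundy sequence for row A with g(k) = mex{g(k−s) : s ∈ {3, 4, 6}, s ≤ k}:
k:     0  1  2  3  4  5  6  7
g(k):  0  0  0  1  1  1  2  2
So g(7) = 2.
Row B is a plain Nim row of size 5, so its Grundy value is 5.
Row C is a plain Nim row of size 3, so its Grundy value is 3.
The value of a disjunctive sum is the nim-sum of the parts.
Combined value = 2 ⊕ 5 ⊕ 3 = 4.

4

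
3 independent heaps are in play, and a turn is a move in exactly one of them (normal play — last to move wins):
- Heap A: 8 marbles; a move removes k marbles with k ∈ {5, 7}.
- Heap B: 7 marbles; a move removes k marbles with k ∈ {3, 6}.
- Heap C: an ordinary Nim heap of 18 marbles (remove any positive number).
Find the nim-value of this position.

Grundy values for heap A (subtraction set {5, 7}):
k:     0  1  2  3  4  5  6  7  8
g(k):  0  0  0  0  0  1  1  1  1
So g(8) = 1.
For heap B, compute g(0), g(1), … with moves {3, 6}:
g(0) = mex{} = 0
g(1) = mex{} = 0
g(2) = mex{} = 0
g(3) = mex{0} = 1
g(4) = mex{0} = 1
g(5) = mex{0} = 1
g(6) = mex{0,1} = 2
g(7) = mex{0,1} = 2
So g(7) = 2.
Heap C is a plain Nim heap of size 18, so its Grundy value is 18.
By the Sprague-Grundy theorem, the Grundy value of a sum of independent games is the XOR of the component values.
Combined value = 1 XOR 2 XOR 18 = 17.

17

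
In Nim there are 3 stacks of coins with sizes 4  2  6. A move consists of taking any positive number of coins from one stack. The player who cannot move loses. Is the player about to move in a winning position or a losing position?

Losing position

Nim-sum: 4 ⊕ 2 ⊕ 6 = 0.
The nim-sum is 0, so this is a P-position: the player to move is in a losing position under optimal play.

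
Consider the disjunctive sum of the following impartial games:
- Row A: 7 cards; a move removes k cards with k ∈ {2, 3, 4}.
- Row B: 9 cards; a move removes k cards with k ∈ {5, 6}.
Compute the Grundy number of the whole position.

1

For row A, compute g(0), g(1), … with moves {2, 3, 4}:
g(0) = mex{} = 0
g(1) = mex{} = 0
g(2) = mex{0} = 1
g(3) = mex{0} = 1
g(4) = mex{0,1} = 2
g(5) = mex{0,1} = 2
g(6) = mex{1,2} = 0
g(7) = mex{1,2} = 0
So g(7) = 0.
Grundy values for row B (subtraction set {5, 6}):
k:     0  1  2  3  4  5  6  7  8  9
g(k):  0  0  0  0  0  1  1  1  1  1
So g(9) = 1.
The value of a disjunctive sum is the nim-sum of the parts.
Combined value = 0 XOR 1 = 1.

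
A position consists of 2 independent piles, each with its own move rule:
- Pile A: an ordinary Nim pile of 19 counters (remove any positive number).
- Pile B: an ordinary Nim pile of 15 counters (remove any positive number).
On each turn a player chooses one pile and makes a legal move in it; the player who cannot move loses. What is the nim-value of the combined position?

28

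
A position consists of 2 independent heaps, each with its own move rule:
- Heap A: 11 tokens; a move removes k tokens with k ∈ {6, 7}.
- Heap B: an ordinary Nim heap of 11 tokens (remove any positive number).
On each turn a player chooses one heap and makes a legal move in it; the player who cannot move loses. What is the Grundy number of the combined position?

10

For heap A, compute g(0), g(1), … with moves {6, 7}:
k:     0  1  2  3  4  5  6  7  8  9 10 11
g(k):  0  0  0  0  0  0  1  1  1  1  1  1
So g(11) = 1.
Heap B is a plain Nim heap of size 11, so its Grundy value is 11.
By the Sprague-Grundy theorem, the Grundy value of a sum of independent games is the XOR of the component values.
Combined value = 1 ⊕ 11 = 10.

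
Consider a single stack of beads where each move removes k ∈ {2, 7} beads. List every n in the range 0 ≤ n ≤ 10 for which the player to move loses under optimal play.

0, 1, 4, 5, 9, 10

Build the Grundy sequence with g(k) = mex{g(k−s) : s ∈ {2, 7}, s ≤ k}:
g(0) = mex{} = 0
g(1) = mex{} = 0
g(2) = mex{0} = 1
g(3) = mex{0} = 1
g(4) = mex{1} = 0
g(5) = mex{1} = 0
g(6) = mex{0} = 1
g(7) = mex{0} = 1
g(8) = mex{0,1} = 2
g(9) = mex{1} = 0
g(10) = mex{1,2} = 0
The P-positions (g = 0) in 0..10 are 0, 1, 4, 5, 9, 10.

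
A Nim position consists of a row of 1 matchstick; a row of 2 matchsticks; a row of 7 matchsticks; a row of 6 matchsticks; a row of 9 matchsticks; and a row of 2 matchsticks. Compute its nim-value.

Compute the nim-sum pairwise:
1 ^ 2 = 3
3 ^ 7 = 4
4 ^ 6 = 2
2 ^ 9 = 11
11 ^ 2 = 9

9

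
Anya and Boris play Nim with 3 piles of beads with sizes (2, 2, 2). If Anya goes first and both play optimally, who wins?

Compute the nim-sum pairwise:
2 XOR 2 = 0
0 XOR 2 = 2
The nim-sum is 2 ≠ 0, so this is an N-position: the player to move can win; Anya has a winning move.

Anya wins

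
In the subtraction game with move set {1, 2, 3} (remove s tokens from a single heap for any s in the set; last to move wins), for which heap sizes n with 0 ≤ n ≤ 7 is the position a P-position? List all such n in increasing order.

0, 4

Build the Grundy sequence with g(k) = mex{g(k−s) : s ∈ {1, 2, 3}, s ≤ k}:
g(0) = mex{} = 0
g(1) = mex{0} = 1
g(2) = mex{0,1} = 2
g(3) = mex{0,1,2} = 3
g(4) = mex{1,2,3} = 0
g(5) = mex{0,2,3} = 1
g(6) = mex{0,1,3} = 2
g(7) = mex{0,1,2} = 3
The P-positions (g = 0) in 0..7 are 0, 4.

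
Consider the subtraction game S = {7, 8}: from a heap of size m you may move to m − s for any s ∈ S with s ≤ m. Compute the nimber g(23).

Compute g(0), g(1), … for moves {7, 8}:
k:     0  1  2  3  4  5  6  7  8  9 10 11 12 13 14 15 16 17 18 19 20 21 22 23
g(k):  0  0  0  0  0  0  0  1  1  1  1  1  1  1  2  0  0  0  0  0  0  0  1  1
So g(23) = 1.

1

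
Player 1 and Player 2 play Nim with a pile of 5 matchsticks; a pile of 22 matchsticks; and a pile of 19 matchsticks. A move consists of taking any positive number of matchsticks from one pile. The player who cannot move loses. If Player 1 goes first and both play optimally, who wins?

Bitwise XOR of the heap sizes:
  00101  (5)
  10110  (22)
  10011  (19)
  -----
  00000  (0)
The nim-sum is 0, so this is a P-position: the player to move is in a losing position under optimal play; Player 1 is about to move from it and so loses — Player 2 wins.

Player 2 wins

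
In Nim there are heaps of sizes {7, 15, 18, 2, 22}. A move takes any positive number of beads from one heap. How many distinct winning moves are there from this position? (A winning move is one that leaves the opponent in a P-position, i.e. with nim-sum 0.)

1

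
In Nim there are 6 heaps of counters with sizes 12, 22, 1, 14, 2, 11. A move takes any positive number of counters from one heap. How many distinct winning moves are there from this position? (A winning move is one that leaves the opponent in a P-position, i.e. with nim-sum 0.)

1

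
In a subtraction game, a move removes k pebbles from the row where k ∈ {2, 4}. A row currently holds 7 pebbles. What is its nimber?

0

Compute g(0), g(1), … for moves {2, 4}:
k:     0  1  2  3  4  5  6  7
g(k):  0  0  1  1  2  2  0  0
So g(7) = 0.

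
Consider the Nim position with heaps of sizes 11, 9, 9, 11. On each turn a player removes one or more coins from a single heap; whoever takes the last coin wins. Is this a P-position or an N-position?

P-position

Compute the nim-sum pairwise:
11 ^ 9 = 2
2 ^ 9 = 11
11 ^ 11 = 0
The nim-sum is 0, so this is a P-position: the player to move is in a losing position under optimal play.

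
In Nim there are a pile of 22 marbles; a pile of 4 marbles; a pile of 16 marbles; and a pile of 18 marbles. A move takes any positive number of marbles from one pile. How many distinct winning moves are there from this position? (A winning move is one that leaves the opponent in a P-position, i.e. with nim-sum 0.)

3

Compute the nim-sum pairwise:
22 ^ 4 = 18
18 ^ 16 = 2
2 ^ 18 = 16
The overall nim-sum is X = 16. A pile of size p has a winning move iff p XOR X < p (reduce it to p XOR X).
  22: 22 XOR 16 = 6 < 22 — winning move (to 6).
  4: 4 XOR 16 = 20 ≥ 4 — no move.
  16: 16 XOR 16 = 0 < 16 — winning move (to 0).
  18: 18 XOR 16 = 2 < 18 — winning move (to 2).
That gives 3 winning moves.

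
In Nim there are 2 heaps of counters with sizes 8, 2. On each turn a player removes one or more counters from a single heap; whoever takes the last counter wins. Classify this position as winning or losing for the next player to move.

Bitwise XOR of the heap sizes:
  1000  (8)
  0010  (2)
  ----
  1010  (10)
The nim-sum is 10 ≠ 0, so this is an N-position: the player to move can win.

Winning position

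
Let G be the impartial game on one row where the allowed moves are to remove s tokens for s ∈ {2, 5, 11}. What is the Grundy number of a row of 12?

Grundy values for subtraction set {2, 5, 11}:
k:     0  1  2  3  4  5  6  7  8  9 10 11 12
g(k):  0  0  1  1  0  2  1  0  0  1  1  2  2
So g(12) = 2.

2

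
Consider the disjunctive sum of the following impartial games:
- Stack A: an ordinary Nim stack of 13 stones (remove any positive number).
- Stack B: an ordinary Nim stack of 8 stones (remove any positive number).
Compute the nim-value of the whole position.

Stack A is a plain Nim stack of size 13, so its Grundy value is 13.
Stack B is a plain Nim stack of size 8, so its Grundy value is 8.
The value of a disjunctive sum is the nim-sum of the parts.
Combined value = 13 ⊕ 8 = 5.

5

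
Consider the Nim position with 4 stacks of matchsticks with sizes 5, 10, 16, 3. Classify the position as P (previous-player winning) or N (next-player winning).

Compute the nim-sum pairwise:
5 XOR 10 = 15
15 XOR 16 = 31
31 XOR 3 = 28
The nim-sum is 28 ≠ 0, so this is an N-position: the player to move can win.

N-position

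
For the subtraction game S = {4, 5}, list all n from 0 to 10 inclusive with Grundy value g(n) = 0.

0, 1, 2, 3, 9, 10

Compute g(0), g(1), … for moves {4, 5}:
k:     0  1  2  3  4  5  6  7  8  9 10
g(k):  0  0  0  0  1  1  1  1  2  0  0
The P-positions (g = 0) in 0..10 are 0, 1, 2, 3, 9, 10.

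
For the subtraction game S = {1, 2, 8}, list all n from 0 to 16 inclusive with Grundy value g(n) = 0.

Compute g(0), g(1), … for moves {1, 2, 8}:
k:     0  1  2  3  4  5  6  7  8  9 10 11 12 13 14 15 16
g(k):  0  1  2  0  1  2  0  1  2  0  1  2  0  1  2  0  1
The P-positions (g = 0) in 0..16 are 0, 3, 6, 9, 12, 15.

0, 3, 6, 9, 12, 15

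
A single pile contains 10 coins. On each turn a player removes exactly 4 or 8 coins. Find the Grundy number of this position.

Grundy values for subtraction set {4, 8}:
g(0) = mex{} = 0
g(1) = mex{} = 0
g(2) = mex{} = 0
g(3) = mex{} = 0
g(4) = mex{0} = 1
g(5) = mex{0} = 1
g(6) = mex{0} = 1
g(7) = mex{0} = 1
g(8) = mex{0,1} = 2
g(9) = mex{0,1} = 2
g(10) = mex{0,1} = 2
So g(10) = 2.

2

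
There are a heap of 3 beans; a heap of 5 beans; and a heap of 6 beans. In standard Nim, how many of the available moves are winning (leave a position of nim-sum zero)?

In binary:
  011  (3)
  101  (5)
  110  (6)
  ---
  000  (0)
The nim-sum is already 0, so every move leaves a nonzero nim-sum — there are no winning moves.

0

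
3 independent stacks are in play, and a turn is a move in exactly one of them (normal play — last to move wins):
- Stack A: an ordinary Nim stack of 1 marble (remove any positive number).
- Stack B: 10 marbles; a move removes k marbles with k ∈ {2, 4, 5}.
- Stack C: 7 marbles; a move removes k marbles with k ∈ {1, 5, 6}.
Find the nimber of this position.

3

Stack A is a plain Nim stack of size 1, so its Grundy value is 1.
Grundy values for stack B (subtraction set {2, 4, 5}):
k:     0  1  2  3  4  5  6  7  8  9 10
g(k):  0  0  1  1  2  2  3  0  0  1  1
So g(10) = 1.
For stack C, compute g(0), g(1), … with moves {1, 5, 6}:
g(0) = mex{} = 0
g(1) = mex{0} = 1
g(2) = mex{1} = 0
g(3) = mex{0} = 1
g(4) = mex{1} = 0
g(5) = mex{0} = 1
g(6) = mex{0,1} = 2
g(7) = mex{0,1,2} = 3
So g(7) = 3.
By the Sprague-Grundy theorem, the Grundy value of a sum of independent games is the XOR of the component values.
Combined value = 1 XOR 1 XOR 3 = 3.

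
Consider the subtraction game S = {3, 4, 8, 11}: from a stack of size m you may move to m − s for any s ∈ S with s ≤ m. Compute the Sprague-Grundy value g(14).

Build the Grundy sequence with g(k) = mex{g(k−s) : s ∈ {3, 4, 8, 11}, s ≤ k}:
k:     0  1  2  3  4  5  6  7  8  9 10 11 12 13 14
g(k):  0  0  0  1  1  1  2  0  2  3  1  3  4  2  0
So g(14) = 0.

0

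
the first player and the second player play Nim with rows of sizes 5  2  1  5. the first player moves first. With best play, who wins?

the first player wins

Bitwise XOR of the heap sizes:
  101  (5)
  010  (2)
  001  (1)
  101  (5)
  ---
  011  (3)
The nim-sum is 3 ≠ 0, so this is an N-position: the player to move can win; the first player has a winning move.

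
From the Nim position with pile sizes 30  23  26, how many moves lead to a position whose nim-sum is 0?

3

Bitwise XOR of the heap sizes:
  11110  (30)
  10111  (23)
  11010  (26)
  -----
  10011  (19)
The overall nim-sum is X = 19. A pile of size p has a winning move iff p XOR X < p (reduce it to p XOR X).
  30: 30 XOR 19 = 13 < 30 — winning move (to 13).
  23: 23 XOR 19 = 4 < 23 — winning move (to 4).
  26: 26 XOR 19 = 9 < 26 — winning move (to 9).
That gives 3 winning moves.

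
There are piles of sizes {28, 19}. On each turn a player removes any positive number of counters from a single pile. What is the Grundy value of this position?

15

Nim-sum: 28 ^ 19 = 15.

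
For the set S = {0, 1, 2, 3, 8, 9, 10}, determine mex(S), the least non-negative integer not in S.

4

The values 0, 1, 2, 3 are all present; 4 is the first non-negative integer missing from the set.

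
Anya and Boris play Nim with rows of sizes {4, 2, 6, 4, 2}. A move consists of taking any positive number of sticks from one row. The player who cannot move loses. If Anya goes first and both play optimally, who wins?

Anya wins

Nim-sum: 4 XOR 2 XOR 6 XOR 4 XOR 2 = 6.
The nim-sum is 6 ≠ 0, so this is an N-position: the player to move can win; Anya has a winning move.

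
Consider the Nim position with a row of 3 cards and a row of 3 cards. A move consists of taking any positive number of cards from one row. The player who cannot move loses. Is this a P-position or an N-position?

P-position

Nim-sum: 3 XOR 3 = 0.
The nim-sum is 0, so this is a P-position: the player to move is in a losing position under optimal play.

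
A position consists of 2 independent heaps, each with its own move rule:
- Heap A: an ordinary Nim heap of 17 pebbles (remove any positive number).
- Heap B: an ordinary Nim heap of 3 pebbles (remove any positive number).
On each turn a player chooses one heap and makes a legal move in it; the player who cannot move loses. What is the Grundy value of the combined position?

18

Heap A is a plain Nim heap of size 17, so its Grundy value is 17.
Heap B is a plain Nim heap of size 3, so its Grundy value is 3.
By the Sprague-Grundy theorem, the Grundy value of a sum of independent games is the XOR of the component values.
Combined value = 17 XOR 3 = 18.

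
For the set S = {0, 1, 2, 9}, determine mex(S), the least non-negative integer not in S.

The values 0, 1, 2 are all present; 3 is the first non-negative integer missing from the set.

3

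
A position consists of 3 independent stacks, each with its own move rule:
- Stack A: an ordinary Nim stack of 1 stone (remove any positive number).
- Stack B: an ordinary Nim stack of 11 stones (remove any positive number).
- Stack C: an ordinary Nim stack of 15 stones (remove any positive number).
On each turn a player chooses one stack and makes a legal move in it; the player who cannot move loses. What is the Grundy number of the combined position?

Stack A is a plain Nim stack of size 1, so its Grundy value is 1.
Stack B is a plain Nim stack of size 11, so its Grundy value is 11.
Stack C is a plain Nim stack of size 15, so its Grundy value is 15.
The value of a disjunctive sum is the nim-sum of the parts.
Combined value = 1 ⊕ 11 ⊕ 15 = 5.

5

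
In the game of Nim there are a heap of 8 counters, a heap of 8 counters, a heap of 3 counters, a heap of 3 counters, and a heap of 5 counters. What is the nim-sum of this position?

Bitwise XOR of the heap sizes:
  1000  (8)
  1000  (8)
  0011  (3)
  0011  (3)
  0101  (5)
  ----
  0101  (5)

5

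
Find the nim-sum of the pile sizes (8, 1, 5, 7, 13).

6

Compute the nim-sum pairwise:
8 ^ 1 = 9
9 ^ 5 = 12
12 ^ 7 = 11
11 ^ 13 = 6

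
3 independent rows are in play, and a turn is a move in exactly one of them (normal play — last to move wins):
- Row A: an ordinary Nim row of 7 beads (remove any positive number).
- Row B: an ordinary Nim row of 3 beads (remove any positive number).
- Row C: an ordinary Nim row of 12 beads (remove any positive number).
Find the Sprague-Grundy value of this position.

8

Row A is a plain Nim row of size 7, so its Grundy value is 7.
Row B is a plain Nim row of size 3, so its Grundy value is 3.
Row C is a plain Nim row of size 12, so its Grundy value is 12.
By the Sprague-Grundy theorem, the Grundy value of a sum of independent games is the XOR of the component values.
Combined value = 7 XOR 3 XOR 12 = 8.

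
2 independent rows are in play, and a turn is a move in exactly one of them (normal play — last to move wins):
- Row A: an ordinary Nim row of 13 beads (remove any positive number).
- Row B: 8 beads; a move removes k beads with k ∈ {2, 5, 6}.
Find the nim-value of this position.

Row A is a plain Nim row of size 13, so its Grundy value is 13.
Grundy values for row B (subtraction set {2, 5, 6}):
g(0) = mex{} = 0
g(1) = mex{} = 0
g(2) = mex{0} = 1
g(3) = mex{0} = 1
g(4) = mex{1} = 0
g(5) = mex{0,1} = 2
g(6) = mex{0} = 1
g(7) = mex{0,1,2} = 3
g(8) = mex{1} = 0
So g(8) = 0.
By the Sprague-Grundy theorem, the Grundy value of a sum of independent games is the XOR of the component values.
Combined value = 13 XOR 0 = 13.

13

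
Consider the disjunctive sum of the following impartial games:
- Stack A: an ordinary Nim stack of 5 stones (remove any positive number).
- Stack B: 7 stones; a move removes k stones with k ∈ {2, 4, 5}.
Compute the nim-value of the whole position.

Stack A is a plain Nim stack of size 5, so its Grundy value is 5.
For stack B, compute g(0), g(1), … with moves {2, 4, 5}:
k:     0  1  2  3  4  5  6  7
g(k):  0  0  1  1  2  2  3  0
So g(7) = 0.
The value of a disjunctive sum is the nim-sum of the parts.
Combined value = 5 XOR 0 = 5.

5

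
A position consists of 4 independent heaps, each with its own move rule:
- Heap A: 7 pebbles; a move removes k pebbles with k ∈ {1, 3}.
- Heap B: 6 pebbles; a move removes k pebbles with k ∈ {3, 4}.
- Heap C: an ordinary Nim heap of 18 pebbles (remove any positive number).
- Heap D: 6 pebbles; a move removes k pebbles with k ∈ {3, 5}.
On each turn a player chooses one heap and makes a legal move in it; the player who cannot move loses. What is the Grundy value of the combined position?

19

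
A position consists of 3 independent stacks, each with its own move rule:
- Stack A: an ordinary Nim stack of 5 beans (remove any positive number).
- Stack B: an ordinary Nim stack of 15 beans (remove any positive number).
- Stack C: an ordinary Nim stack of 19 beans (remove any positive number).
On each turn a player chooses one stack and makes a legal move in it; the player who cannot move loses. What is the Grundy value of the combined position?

25

Stack A is a plain Nim stack of size 5, so its Grundy value is 5.
Stack B is a plain Nim stack of size 15, so its Grundy value is 15.
Stack C is a plain Nim stack of size 19, so its Grundy value is 19.
By the Sprague-Grundy theorem, the Grundy value of a sum of independent games is the XOR of the component values.
Combined value = 5 XOR 15 XOR 19 = 25.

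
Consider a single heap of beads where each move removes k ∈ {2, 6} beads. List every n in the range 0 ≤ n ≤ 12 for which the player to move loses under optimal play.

0, 1, 4, 5, 8, 9, 12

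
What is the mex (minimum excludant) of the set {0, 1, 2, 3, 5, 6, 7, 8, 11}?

4

The values 0, 1, 2, 3 are all present; 4 is the first non-negative integer missing from the set.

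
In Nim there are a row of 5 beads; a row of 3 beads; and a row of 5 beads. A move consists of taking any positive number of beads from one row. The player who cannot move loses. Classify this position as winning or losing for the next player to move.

Nim-sum: 5 XOR 3 XOR 5 = 3.
The nim-sum is 3 ≠ 0, so this is an N-position: the player to move can win.

Winning position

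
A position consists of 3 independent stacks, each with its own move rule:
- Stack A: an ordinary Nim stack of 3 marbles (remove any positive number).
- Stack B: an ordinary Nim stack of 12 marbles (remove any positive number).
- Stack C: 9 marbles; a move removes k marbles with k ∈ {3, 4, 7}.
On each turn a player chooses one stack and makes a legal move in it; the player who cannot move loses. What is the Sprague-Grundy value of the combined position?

12

Stack A is a plain Nim stack of size 3, so its Grundy value is 3.
Stack B is a plain Nim stack of size 12, so its Grundy value is 12.
Build the Grundy sequence for stack C with g(k) = mex{g(k−s) : s ∈ {3, 4, 7}, s ≤ k}:
k:     0  1  2  3  4  5  6  7  8  9
g(k):  0  0  0  1  1  1  2  2  2  3
So g(9) = 3.
The value of a disjunctive sum is the nim-sum of the parts.
Combined value = 3 XOR 12 XOR 3 = 12.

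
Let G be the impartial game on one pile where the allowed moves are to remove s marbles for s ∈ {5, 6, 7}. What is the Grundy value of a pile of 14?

0

Grundy values for subtraction set {5, 6, 7}:
k:     0  1  2  3  4  5  6  7  8  9 10 11 12 13 14
g(k):  0  0  0  0  0  1  1  1  1  1  2  2  0  0  0
So g(14) = 0.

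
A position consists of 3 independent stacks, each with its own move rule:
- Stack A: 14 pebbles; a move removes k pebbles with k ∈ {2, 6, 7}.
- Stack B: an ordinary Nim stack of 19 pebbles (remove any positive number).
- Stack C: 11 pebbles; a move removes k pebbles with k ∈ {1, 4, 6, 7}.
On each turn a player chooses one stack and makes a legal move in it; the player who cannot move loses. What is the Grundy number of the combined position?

18

Grundy values for stack A (subtraction set {2, 6, 7}):
k:     0  1  2  3  4  5  6  7  8  9 10 11 12 13 14
g(k):  0  0  1  1  0  0  1  1  2  0  3  1  2  0  0
So g(14) = 0.
Stack B is a plain Nim stack of size 19, so its Grundy value is 19.
For stack C, compute g(0), g(1), … with moves {1, 4, 6, 7}:
k:     0  1  2  3  4  5  6  7  8  9 10 11
g(k):  0  1  0  1  2  0  1  2  3  2  0  1
So g(11) = 1.
By the Sprague-Grundy theorem, the Grundy value of a sum of independent games is the XOR of the component values.
Combined value = 0 ⊕ 19 ⊕ 1 = 18.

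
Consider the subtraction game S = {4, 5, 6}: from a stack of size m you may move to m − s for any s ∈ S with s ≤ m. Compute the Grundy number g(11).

Grundy values for subtraction set {4, 5, 6}:
g(0) = mex{} = 0
g(1) = mex{} = 0
g(2) = mex{} = 0
g(3) = mex{} = 0
g(4) = mex{0} = 1
g(5) = mex{0} = 1
g(6) = mex{0} = 1
g(7) = mex{0} = 1
g(8) = mex{0,1} = 2
g(9) = mex{0,1} = 2
g(10) = mex{1} = 0
g(11) = mex{1} = 0
So g(11) = 0.

0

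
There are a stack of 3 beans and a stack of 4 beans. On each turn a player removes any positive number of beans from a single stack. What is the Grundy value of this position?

7

Compute the nim-sum pairwise:
3 ^ 4 = 7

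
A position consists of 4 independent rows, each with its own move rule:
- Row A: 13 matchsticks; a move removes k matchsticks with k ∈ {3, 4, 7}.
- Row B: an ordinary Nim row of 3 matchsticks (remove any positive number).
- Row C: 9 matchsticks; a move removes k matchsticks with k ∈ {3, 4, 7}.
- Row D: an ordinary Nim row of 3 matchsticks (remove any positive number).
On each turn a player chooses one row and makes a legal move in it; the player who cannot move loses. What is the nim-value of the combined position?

2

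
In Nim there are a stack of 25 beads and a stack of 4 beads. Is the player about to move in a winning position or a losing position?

In binary:
  11001  (25)
  00100  (4)
  -----
  11101  (29)
The nim-sum is 29 ≠ 0, so this is an N-position: the player to move can win.

Winning position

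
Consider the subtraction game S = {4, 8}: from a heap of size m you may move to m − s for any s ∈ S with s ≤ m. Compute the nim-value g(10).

2

Grundy values for subtraction set {4, 8}:
g(0) = mex{} = 0
g(1) = mex{} = 0
g(2) = mex{} = 0
g(3) = mex{} = 0
g(4) = mex{0} = 1
g(5) = mex{0} = 1
g(6) = mex{0} = 1
g(7) = mex{0} = 1
g(8) = mex{0,1} = 2
g(9) = mex{0,1} = 2
g(10) = mex{0,1} = 2
So g(10) = 2.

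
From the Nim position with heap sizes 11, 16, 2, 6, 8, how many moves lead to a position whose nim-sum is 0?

1

Compute the nim-sum pairwise:
11 ^ 16 = 27
27 ^ 2 = 25
25 ^ 6 = 31
31 ^ 8 = 23
The overall nim-sum is X = 23. A heap of size p has a winning move iff p XOR X < p (reduce it to p XOR X).
  11: 11 XOR 23 = 28 ≥ 11 — no move.
  16: 16 XOR 23 = 7 < 16 — winning move (to 7).
  2: 2 XOR 23 = 21 ≥ 2 — no move.
  6: 6 XOR 23 = 17 ≥ 6 — no move.
  8: 8 XOR 23 = 31 ≥ 8 — no move.
That gives 1 winning move.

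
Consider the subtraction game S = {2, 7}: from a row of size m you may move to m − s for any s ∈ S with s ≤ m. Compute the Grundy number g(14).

0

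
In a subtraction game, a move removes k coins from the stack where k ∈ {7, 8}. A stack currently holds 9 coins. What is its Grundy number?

1

Compute g(0), g(1), … for moves {7, 8}:
k:     0  1  2  3  4  5  6  7  8  9
g(k):  0  0  0  0  0  0  0  1  1  1
So g(9) = 1.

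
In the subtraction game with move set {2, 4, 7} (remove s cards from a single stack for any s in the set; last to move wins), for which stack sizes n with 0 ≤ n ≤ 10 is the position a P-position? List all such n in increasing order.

Grundy values for subtraction set {2, 4, 7}:
k:     0  1  2  3  4  5  6  7  8  9 10
g(k):  0  0  1  1  2  2  0  3  1  0  2
The P-positions (g = 0) in 0..10 are 0, 1, 6, 9.

0, 1, 6, 9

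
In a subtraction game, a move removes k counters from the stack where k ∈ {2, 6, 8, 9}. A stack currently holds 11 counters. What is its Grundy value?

3

Build the Grundy sequence with g(k) = mex{g(k−s) : s ∈ {2, 6, 8, 9}, s ≤ k}:
g(0) = mex{} = 0
g(1) = mex{} = 0
g(2) = mex{0} = 1
g(3) = mex{0} = 1
g(4) = mex{1} = 0
g(5) = mex{1} = 0
g(6) = mex{0} = 1
g(7) = mex{0} = 1
g(8) = mex{0,1} = 2
g(9) = mex{0,1} = 2
g(10) = mex{0,1,2} = 3
g(11) = mex{0,1,2} = 3
So g(11) = 3.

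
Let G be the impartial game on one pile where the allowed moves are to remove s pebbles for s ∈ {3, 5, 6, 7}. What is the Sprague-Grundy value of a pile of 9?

3

Grundy values for subtraction set {3, 5, 6, 7}:
g(0) = mex{} = 0
g(1) = mex{} = 0
g(2) = mex{} = 0
g(3) = mex{0} = 1
g(4) = mex{0} = 1
g(5) = mex{0} = 1
g(6) = mex{0,1} = 2
g(7) = mex{0,1} = 2
g(8) = mex{0,1} = 2
g(9) = mex{0,1,2} = 3
So g(9) = 3.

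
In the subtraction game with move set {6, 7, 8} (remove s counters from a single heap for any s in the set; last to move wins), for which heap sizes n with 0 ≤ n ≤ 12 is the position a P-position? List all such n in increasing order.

Build the Grundy sequence with g(k) = mex{g(k−s) : s ∈ {6, 7, 8}, s ≤ k}:
k:     0  1  2  3  4  5  6  7  8  9 10 11 12
g(k):  0  0  0  0  0  0  1  1  1  1  1  1  2
The P-positions (g = 0) in 0..12 are 0, 1, 2, 3, 4, 5.

0, 1, 2, 3, 4, 5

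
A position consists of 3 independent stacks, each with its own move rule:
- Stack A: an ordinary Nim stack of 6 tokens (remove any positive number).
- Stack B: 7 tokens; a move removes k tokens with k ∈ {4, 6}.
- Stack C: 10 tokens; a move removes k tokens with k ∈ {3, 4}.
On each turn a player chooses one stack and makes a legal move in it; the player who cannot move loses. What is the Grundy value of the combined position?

Stack A is a plain Nim stack of size 6, so its Grundy value is 6.
For stack B, compute g(0), g(1), … with moves {4, 6}:
k:     0  1  2  3  4  5  6  7
g(k):  0  0  0  0  1  1  1  1
So g(7) = 1.
Build the Grundy sequence for stack C with g(k) = mex{g(k−s) : s ∈ {3, 4}, s ≤ k}:
g(0) = mex{} = 0
g(1) = mex{} = 0
g(2) = mex{} = 0
g(3) = mex{0} = 1
g(4) = mex{0} = 1
g(5) = mex{0} = 1
g(6) = mex{0,1} = 2
g(7) = mex{1} = 0
g(8) = mex{1} = 0
g(9) = mex{1,2} = 0
g(10) = mex{0,2} = 1
So g(10) = 1.
By the Sprague-Grundy theorem, the Grundy value of a sum of independent games is the XOR of the component values.
Combined value = 6 XOR 1 XOR 1 = 6.

6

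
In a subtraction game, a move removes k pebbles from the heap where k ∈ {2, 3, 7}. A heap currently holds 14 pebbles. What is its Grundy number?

2

Grundy values for subtraction set {2, 3, 7}:
k:     0  1  2  3  4  5  6  7  8  9 10 11 12 13 14
g(k):  0  0  1  1  2  0  0  1  1  2  0  0  1  1  2
So g(14) = 2.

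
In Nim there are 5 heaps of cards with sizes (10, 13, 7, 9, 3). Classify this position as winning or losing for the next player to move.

Nim-sum: 10 ⊕ 13 ⊕ 7 ⊕ 9 ⊕ 3 = 10.
The nim-sum is 10 ≠ 0, so this is an N-position: the player to move can win.

Winning position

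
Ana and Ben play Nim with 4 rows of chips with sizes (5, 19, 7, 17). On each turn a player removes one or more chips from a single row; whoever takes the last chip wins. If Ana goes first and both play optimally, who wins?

Write each in binary and XOR column by column:
  00101  (5)
  10011  (19)
  00111  (7)
  10001  (17)
  -----
  00000  (0)
The nim-sum is 0, so this is a P-position: the player to move is in a losing position under optimal play; Ana is about to move from it and so loses — Ben wins.

Ben wins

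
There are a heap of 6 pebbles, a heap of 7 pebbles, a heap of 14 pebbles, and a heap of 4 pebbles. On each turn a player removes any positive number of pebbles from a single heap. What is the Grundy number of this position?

11

Compute the nim-sum pairwise:
6 XOR 7 = 1
1 XOR 14 = 15
15 XOR 4 = 11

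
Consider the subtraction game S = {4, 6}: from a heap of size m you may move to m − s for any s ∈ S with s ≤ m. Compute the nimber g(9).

Build the Grundy sequence with g(k) = mex{g(k−s) : s ∈ {4, 6}, s ≤ k}:
k:     0  1  2  3  4  5  6  7  8  9
g(k):  0  0  0  0  1  1  1  1  2  2
So g(9) = 2.

2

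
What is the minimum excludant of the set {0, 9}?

0 is in the set but 1 is not, so the mex is 1.

1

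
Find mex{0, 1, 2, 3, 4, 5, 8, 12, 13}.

The values 0, 1, 2, 3, 4, 5 are all present; 6 is the first non-negative integer missing from the set.

6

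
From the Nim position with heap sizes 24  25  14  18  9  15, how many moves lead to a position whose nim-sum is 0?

3

Write each in binary and XOR column by column:
  11000  (24)
  11001  (25)
  01110  (14)
  10010  (18)
  01001  (9)
  01111  (15)
  -----
  11011  (27)
The overall nim-sum is X = 27. A heap of size p has a winning move iff p XOR X < p (reduce it to p XOR X).
  24: 24 XOR 27 = 3 < 24 — winning move (to 3).
  25: 25 XOR 27 = 2 < 25 — winning move (to 2).
  14: 14 XOR 27 = 21 ≥ 14 — no move.
  18: 18 XOR 27 = 9 < 18 — winning move (to 9).
  9: 9 XOR 27 = 18 ≥ 9 — no move.
  15: 15 XOR 27 = 20 ≥ 15 — no move.
That gives 3 winning moves.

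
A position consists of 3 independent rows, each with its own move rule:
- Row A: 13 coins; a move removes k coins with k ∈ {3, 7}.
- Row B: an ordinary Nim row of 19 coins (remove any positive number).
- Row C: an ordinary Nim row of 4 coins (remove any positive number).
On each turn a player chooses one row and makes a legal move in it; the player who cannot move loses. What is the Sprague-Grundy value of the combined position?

Build the Grundy sequence for row A with g(k) = mex{g(k−s) : s ∈ {3, 7}, s ≤ k}:
k:     0  1  2  3  4  5  6  7  8  9 10 11 12 13
g(k):  0  0  0  1  1  1  0  2  2  1  0  0  0  1
So g(13) = 1.
Row B is a plain Nim row of size 19, so its Grundy value is 19.
Row C is a plain Nim row of size 4, so its Grundy value is 4.
The value of a disjunctive sum is the nim-sum of the parts.
Combined value = 1 ⊕ 19 ⊕ 4 = 22.

22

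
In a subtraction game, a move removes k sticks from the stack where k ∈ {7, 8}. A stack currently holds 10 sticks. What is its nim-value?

1

Compute g(0), g(1), … for moves {7, 8}:
g(0) = mex{} = 0
g(1) = mex{} = 0
g(2) = mex{} = 0
g(3) = mex{} = 0
g(4) = mex{} = 0
g(5) = mex{} = 0
g(6) = mex{} = 0
g(7) = mex{0} = 1
g(8) = mex{0} = 1
g(9) = mex{0} = 1
g(10) = mex{0} = 1
So g(10) = 1.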